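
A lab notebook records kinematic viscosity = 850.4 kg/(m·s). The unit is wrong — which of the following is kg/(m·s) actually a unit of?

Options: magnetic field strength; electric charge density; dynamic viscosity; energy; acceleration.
dynamic viscosity

kinematic viscosity should have units dimensionally equivalent to m^2 / s (e.g. m²/s).
The given unit 'kg/(m·s)' reduces to kg / (m * s). Of the listed options, that is the dimensionality of dynamic viscosity.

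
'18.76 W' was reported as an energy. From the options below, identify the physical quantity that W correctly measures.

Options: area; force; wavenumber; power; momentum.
power

energy should have units dimensionally equivalent to kg * m^2 / s^2 (e.g. J).
The given unit 'W' reduces to kg * m^2 / s^3. Of the listed options, that is the dimensionality of power.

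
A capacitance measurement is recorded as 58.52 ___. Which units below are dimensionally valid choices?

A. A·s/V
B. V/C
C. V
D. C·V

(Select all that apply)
A

capacitance has SI base units: A^2 * s^4 / (kg * m^2)

Checking each option against A^2 * s^4 / (kg * m^2):
  A. A·s/V: ✓ matches
  B. V/C: ✗ does not match
  C. V: ✗ does not match
  D. C·V: ✗ does not match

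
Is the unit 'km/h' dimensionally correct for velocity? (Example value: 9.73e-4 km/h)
Yes

velocity has SI base units: m / s
km/h reduces to the same SI base units, so it is a valid unit for velocity.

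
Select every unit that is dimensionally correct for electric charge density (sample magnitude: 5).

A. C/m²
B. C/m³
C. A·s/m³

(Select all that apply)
B, C

electric charge density has SI base units: A * s / m^3

Checking each option against A * s / m^3:
  A. C/m²: ✗ does not match
  B. C/m³: ✓ matches
  C. A·s/m³: ✓ matches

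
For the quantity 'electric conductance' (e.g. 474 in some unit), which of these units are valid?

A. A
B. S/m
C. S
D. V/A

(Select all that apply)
C

electric conductance has SI base units: A^2 * s^3 / (kg * m^2)

Checking each option against A^2 * s^3 / (kg * m^2):
  A. A: ✗ does not match
  B. S/m: ✗ does not match
  C. S: ✓ matches
  D. V/A: ✗ does not match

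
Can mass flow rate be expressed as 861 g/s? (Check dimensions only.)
Yes

mass flow rate has SI base units: kg / s
g/s reduces to the same SI base units, so it is a valid unit for mass flow rate.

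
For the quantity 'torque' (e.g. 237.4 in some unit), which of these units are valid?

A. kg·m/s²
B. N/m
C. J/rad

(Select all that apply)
C

torque has SI base units: kg * m^2 / s^2

Checking each option against kg * m^2 / s^2:
  A. kg·m/s²: ✗ does not match
  B. N/m: ✗ does not match
  C. J/rad: ✓ matches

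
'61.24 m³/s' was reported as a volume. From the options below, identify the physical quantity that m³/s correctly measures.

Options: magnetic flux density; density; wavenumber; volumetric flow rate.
volumetric flow rate

volume should have units dimensionally equivalent to m^3 (e.g. m³).
The given unit 'm³/s' reduces to m^3 / s. Of the listed options, that is the dimensionality of volumetric flow rate.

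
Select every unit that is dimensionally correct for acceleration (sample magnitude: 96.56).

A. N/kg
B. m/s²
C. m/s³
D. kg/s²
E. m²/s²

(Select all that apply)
A, B

acceleration has SI base units: m / s^2

Checking each option against m / s^2:
  A. N/kg: ✓ matches
  B. m/s²: ✓ matches
  C. m/s³: ✗ does not match
  D. kg/s²: ✗ does not match
  E. m²/s²: ✗ does not match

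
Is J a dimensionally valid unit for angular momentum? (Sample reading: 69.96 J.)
No

angular momentum has SI base units: kg * m^2 / s
J does NOT reduce to kg * m^2 / s; a valid unit for angular momentum would be e.g. kg·m²/s.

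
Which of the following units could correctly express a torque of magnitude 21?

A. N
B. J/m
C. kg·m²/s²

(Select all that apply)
C

torque has SI base units: kg * m^2 / s^2

Checking each option against kg * m^2 / s^2:
  A. N: ✗ does not match
  B. J/m: ✗ does not match
  C. kg·m²/s²: ✓ matches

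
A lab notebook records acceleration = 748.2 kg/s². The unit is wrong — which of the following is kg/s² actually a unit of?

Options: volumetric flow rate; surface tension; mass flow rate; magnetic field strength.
surface tension

acceleration should have units dimensionally equivalent to m / s^2 (e.g. m/s²).
The given unit 'kg/s²' reduces to kg / s^2. Of the listed options, that is the dimensionality of surface tension.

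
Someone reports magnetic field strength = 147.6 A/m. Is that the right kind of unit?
Yes

magnetic field strength has SI base units: A / m
A/m reduces to the same SI base units, so it is a valid unit for magnetic field strength.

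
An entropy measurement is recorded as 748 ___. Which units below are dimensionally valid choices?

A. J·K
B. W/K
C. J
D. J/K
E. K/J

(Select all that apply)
D

entropy has SI base units: kg * m^2 / (s^2 * K)

Checking each option against kg * m^2 / (s^2 * K):
  A. J·K: ✗ does not match
  B. W/K: ✗ does not match
  C. J: ✗ does not match
  D. J/K: ✓ matches
  E. K/J: ✗ does not match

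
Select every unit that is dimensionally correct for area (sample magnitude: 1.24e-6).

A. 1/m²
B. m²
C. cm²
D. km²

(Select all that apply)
B, C, D

area has SI base units: m^2

Checking each option against m^2:
  A. 1/m²: ✗ does not match
  B. m²: ✓ matches
  C. cm²: ✓ matches
  D. km²: ✓ matches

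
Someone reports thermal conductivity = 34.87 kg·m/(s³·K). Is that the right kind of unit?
Yes

thermal conductivity has SI base units: kg * m / (s^3 * K)
kg·m/(s³·K) reduces to the same SI base units, so it is a valid unit for thermal conductivity.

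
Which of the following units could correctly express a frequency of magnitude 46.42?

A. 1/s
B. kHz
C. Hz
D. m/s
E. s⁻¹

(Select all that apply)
A, B, C, E

frequency has SI base units: 1 / s

Checking each option against 1 / s:
  A. 1/s: ✓ matches
  B. kHz: ✓ matches
  C. Hz: ✓ matches
  D. m/s: ✗ does not match
  E. s⁻¹: ✓ matches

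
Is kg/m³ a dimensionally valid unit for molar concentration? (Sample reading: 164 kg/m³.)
No

molar concentration has SI base units: mol / m^3
kg/m³ does NOT reduce to mol / m^3; a valid unit for molar concentration would be e.g. mol/m³.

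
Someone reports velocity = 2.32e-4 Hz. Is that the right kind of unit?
No

velocity has SI base units: m / s
Hz does NOT reduce to m / s; a valid unit for velocity would be e.g. m/s.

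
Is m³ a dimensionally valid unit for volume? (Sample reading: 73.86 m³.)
Yes

volume has SI base units: m^3
m³ reduces to the same SI base units, so it is a valid unit for volume.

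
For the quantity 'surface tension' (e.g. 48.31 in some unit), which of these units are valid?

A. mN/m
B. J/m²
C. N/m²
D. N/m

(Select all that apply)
A, B, D

surface tension has SI base units: kg / s^2

Checking each option against kg / s^2:
  A. mN/m: ✓ matches
  B. J/m²: ✓ matches
  C. N/m²: ✗ does not match
  D. N/m: ✓ matches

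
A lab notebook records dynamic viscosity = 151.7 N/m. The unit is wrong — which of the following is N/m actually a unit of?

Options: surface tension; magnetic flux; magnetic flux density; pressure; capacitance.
surface tension

dynamic viscosity should have units dimensionally equivalent to kg / (m * s) (e.g. Pa·s).
The given unit 'N/m' reduces to kg / s^2. Of the listed options, that is the dimensionality of surface tension.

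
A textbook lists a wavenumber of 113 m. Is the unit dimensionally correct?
No

wavenumber has SI base units: 1 / m
m does NOT reduce to 1 / m; a valid unit for wavenumber would be e.g. 1/m.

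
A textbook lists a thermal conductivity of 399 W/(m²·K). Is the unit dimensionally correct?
No

thermal conductivity has SI base units: kg * m / (s^3 * K)
W/(m²·K) does NOT reduce to kg * m / (s^3 * K); a valid unit for thermal conductivity would be e.g. W/(m·K).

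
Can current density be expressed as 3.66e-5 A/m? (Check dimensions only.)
No

current density has SI base units: A / m^2
A/m does NOT reduce to A / m^2; a valid unit for current density would be e.g. A/m².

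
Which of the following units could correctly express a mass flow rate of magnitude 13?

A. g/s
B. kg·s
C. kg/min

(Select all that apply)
A, C

mass flow rate has SI base units: kg / s

Checking each option against kg / s:
  A. g/s: ✓ matches
  B. kg·s: ✗ does not match
  C. kg/min: ✓ matches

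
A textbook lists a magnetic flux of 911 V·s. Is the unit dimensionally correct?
Yes

magnetic flux has SI base units: kg * m^2 / (A * s^2)
V·s reduces to the same SI base units, so it is a valid unit for magnetic flux.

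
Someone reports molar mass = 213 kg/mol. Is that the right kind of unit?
Yes

molar mass has SI base units: kg / mol
kg/mol reduces to the same SI base units, so it is a valid unit for molar mass.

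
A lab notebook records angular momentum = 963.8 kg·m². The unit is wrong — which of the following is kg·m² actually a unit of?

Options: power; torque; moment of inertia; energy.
moment of inertia

angular momentum should have units dimensionally equivalent to kg * m^2 / s (e.g. kg·m²/s).
The given unit 'kg·m²' reduces to kg * m^2. Of the listed options, that is the dimensionality of moment of inertia.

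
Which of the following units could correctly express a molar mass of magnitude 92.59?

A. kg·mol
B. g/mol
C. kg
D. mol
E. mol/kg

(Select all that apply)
B

molar mass has SI base units: kg / mol

Checking each option against kg / mol:
  A. kg·mol: ✗ does not match
  B. g/mol: ✓ matches
  C. kg: ✗ does not match
  D. mol: ✗ does not match
  E. mol/kg: ✗ does not match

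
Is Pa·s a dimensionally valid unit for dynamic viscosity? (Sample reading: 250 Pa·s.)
Yes

dynamic viscosity has SI base units: kg / (m * s)
Pa·s reduces to the same SI base units, so it is a valid unit for dynamic viscosity.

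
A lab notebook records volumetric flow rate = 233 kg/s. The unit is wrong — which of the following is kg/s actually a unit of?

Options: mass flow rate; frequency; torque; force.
mass flow rate

volumetric flow rate should have units dimensionally equivalent to m^3 / s (e.g. m³/s).
The given unit 'kg/s' reduces to kg / s. Of the listed options, that is the dimensionality of mass flow rate.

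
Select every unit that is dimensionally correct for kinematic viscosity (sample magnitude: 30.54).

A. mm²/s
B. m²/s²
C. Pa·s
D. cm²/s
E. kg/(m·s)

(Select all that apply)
A, D

kinematic viscosity has SI base units: m^2 / s

Checking each option against m^2 / s:
  A. mm²/s: ✓ matches
  B. m²/s²: ✗ does not match
  C. Pa·s: ✗ does not match
  D. cm²/s: ✓ matches
  E. kg/(m·s): ✗ does not match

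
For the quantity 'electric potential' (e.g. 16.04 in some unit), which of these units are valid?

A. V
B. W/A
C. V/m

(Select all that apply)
A, B

electric potential has SI base units: kg * m^2 / (A * s^3)

Checking each option against kg * m^2 / (A * s^3):
  A. V: ✓ matches
  B. W/A: ✓ matches
  C. V/m: ✗ does not match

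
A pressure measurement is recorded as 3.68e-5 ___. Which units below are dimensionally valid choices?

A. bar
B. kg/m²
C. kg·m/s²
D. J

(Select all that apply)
A

pressure has SI base units: kg / (m * s^2)

Checking each option against kg / (m * s^2):
  A. bar: ✓ matches
  B. kg/m²: ✗ does not match
  C. kg·m/s²: ✗ does not match
  D. J: ✗ does not match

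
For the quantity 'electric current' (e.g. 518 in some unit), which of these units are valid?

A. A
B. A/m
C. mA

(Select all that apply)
A, C

electric current has SI base units: A

Checking each option against A:
  A. A: ✓ matches
  B. A/m: ✗ does not match
  C. mA: ✓ matches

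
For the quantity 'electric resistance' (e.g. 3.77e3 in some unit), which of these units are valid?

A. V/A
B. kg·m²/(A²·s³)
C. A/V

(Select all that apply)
A, B

electric resistance has SI base units: kg * m^2 / (A^2 * s^3)

Checking each option against kg * m^2 / (A^2 * s^3):
  A. V/A: ✓ matches
  B. kg·m²/(A²·s³): ✓ matches
  C. A/V: ✗ does not match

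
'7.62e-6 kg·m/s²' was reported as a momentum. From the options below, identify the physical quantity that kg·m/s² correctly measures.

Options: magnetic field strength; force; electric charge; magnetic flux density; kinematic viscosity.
force

momentum should have units dimensionally equivalent to kg * m / s (e.g. kg·m/s).
The given unit 'kg·m/s²' reduces to kg * m / s^2. Of the listed options, that is the dimensionality of force.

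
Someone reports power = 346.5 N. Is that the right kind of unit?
No

power has SI base units: kg * m^2 / s^3
N does NOT reduce to kg * m^2 / s^3; a valid unit for power would be e.g. W.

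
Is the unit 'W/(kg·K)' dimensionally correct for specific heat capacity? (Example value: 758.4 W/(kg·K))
No

specific heat capacity has SI base units: m^2 / (s^2 * K)
W/(kg·K) does NOT reduce to m^2 / (s^2 * K); a valid unit for specific heat capacity would be e.g. J/(kg·K).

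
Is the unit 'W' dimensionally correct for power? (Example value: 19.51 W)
Yes

power has SI base units: kg * m^2 / s^3
W reduces to the same SI base units, so it is a valid unit for power.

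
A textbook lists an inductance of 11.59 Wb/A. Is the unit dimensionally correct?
Yes

inductance has SI base units: kg * m^2 / (A^2 * s^2)
Wb/A reduces to the same SI base units, so it is a valid unit for inductance.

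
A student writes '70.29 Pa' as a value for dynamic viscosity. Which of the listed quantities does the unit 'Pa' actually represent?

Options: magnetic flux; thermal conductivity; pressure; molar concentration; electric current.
pressure

dynamic viscosity should have units dimensionally equivalent to kg / (m * s) (e.g. Pa·s).
The given unit 'Pa' reduces to kg / (m * s^2). Of the listed options, that is the dimensionality of pressure.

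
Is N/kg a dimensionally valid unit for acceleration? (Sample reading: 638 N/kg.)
Yes

acceleration has SI base units: m / s^2
N/kg reduces to the same SI base units, so it is a valid unit for acceleration.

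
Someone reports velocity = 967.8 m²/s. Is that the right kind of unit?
No

velocity has SI base units: m / s
m²/s does NOT reduce to m / s; a valid unit for velocity would be e.g. m/s.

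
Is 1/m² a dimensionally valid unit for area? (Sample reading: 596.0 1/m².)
No

area has SI base units: m^2
1/m² does NOT reduce to m^2; a valid unit for area would be e.g. m².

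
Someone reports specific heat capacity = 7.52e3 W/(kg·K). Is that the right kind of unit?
No

specific heat capacity has SI base units: m^2 / (s^2 * K)
W/(kg·K) does NOT reduce to m^2 / (s^2 * K); a valid unit for specific heat capacity would be e.g. J/(kg·K).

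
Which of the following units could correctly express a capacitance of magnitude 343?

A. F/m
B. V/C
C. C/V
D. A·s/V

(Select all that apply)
C, D

capacitance has SI base units: A^2 * s^4 / (kg * m^2)

Checking each option against A^2 * s^4 / (kg * m^2):
  A. F/m: ✗ does not match
  B. V/C: ✗ does not match
  C. C/V: ✓ matches
  D. A·s/V: ✓ matches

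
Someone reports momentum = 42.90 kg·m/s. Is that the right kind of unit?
Yes

momentum has SI base units: kg * m / s
kg·m/s reduces to the same SI base units, so it is a valid unit for momentum.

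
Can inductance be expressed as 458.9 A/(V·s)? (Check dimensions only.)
No

inductance has SI base units: kg * m^2 / (A^2 * s^2)
A/(V·s) does NOT reduce to kg * m^2 / (A^2 * s^2); a valid unit for inductance would be e.g. H.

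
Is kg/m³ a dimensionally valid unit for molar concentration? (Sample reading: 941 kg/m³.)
No

molar concentration has SI base units: mol / m^3
kg/m³ does NOT reduce to mol / m^3; a valid unit for molar concentration would be e.g. mol/m³.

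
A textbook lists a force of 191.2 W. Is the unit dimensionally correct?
No

force has SI base units: kg * m / s^2
W does NOT reduce to kg * m / s^2; a valid unit for force would be e.g. N.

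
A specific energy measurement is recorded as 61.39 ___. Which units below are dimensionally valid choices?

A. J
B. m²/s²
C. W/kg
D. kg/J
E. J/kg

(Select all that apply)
B, E

specific energy has SI base units: m^2 / s^2

Checking each option against m^2 / s^2:
  A. J: ✗ does not match
  B. m²/s²: ✓ matches
  C. W/kg: ✗ does not match
  D. kg/J: ✗ does not match
  E. J/kg: ✓ matches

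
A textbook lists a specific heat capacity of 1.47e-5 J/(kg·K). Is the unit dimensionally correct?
Yes

specific heat capacity has SI base units: m^2 / (s^2 * K)
J/(kg·K) reduces to the same SI base units, so it is a valid unit for specific heat capacity.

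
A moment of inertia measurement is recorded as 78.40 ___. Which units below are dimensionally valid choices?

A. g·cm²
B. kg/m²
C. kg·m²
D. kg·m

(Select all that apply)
A, C

moment of inertia has SI base units: kg * m^2

Checking each option against kg * m^2:
  A. g·cm²: ✓ matches
  B. kg/m²: ✗ does not match
  C. kg·m²: ✓ matches
  D. kg·m: ✗ does not match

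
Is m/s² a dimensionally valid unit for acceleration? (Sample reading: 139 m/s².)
Yes

acceleration has SI base units: m / s^2
m/s² reduces to the same SI base units, so it is a valid unit for acceleration.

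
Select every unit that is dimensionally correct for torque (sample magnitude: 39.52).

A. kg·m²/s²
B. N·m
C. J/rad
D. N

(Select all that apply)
A, B, C

torque has SI base units: kg * m^2 / s^2

Checking each option against kg * m^2 / s^2:
  A. kg·m²/s²: ✓ matches
  B. N·m: ✓ matches
  C. J/rad: ✓ matches
  D. N: ✗ does not match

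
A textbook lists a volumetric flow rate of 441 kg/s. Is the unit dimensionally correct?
No

volumetric flow rate has SI base units: m^3 / s
kg/s does NOT reduce to m^3 / s; a valid unit for volumetric flow rate would be e.g. m³/s.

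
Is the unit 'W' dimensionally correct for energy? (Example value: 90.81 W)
No

energy has SI base units: kg * m^2 / s^2
W does NOT reduce to kg * m^2 / s^2; a valid unit for energy would be e.g. J.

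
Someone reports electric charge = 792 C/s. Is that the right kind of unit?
No

electric charge has SI base units: A * s
C/s does NOT reduce to A * s; a valid unit for electric charge would be e.g. C.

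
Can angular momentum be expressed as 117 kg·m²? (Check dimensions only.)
No

angular momentum has SI base units: kg * m^2 / s
kg·m² does NOT reduce to kg * m^2 / s; a valid unit for angular momentum would be e.g. kg·m²/s.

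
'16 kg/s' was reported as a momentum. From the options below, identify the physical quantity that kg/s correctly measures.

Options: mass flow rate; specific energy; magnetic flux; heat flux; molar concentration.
mass flow rate

momentum should have units dimensionally equivalent to kg * m / s (e.g. kg·m/s).
The given unit 'kg/s' reduces to kg / s. Of the listed options, that is the dimensionality of mass flow rate.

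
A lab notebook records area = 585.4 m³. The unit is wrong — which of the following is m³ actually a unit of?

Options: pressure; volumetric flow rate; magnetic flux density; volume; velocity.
volume

area should have units dimensionally equivalent to m^2 (e.g. m²).
The given unit 'm³' reduces to m^3. Of the listed options, that is the dimensionality of volume.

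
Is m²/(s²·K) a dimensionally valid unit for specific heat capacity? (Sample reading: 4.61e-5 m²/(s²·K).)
Yes

specific heat capacity has SI base units: m^2 / (s^2 * K)
m²/(s²·K) reduces to the same SI base units, so it is a valid unit for specific heat capacity.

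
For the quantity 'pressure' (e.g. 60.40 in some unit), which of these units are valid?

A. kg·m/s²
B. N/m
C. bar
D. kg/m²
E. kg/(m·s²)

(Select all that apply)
C, E

pressure has SI base units: kg / (m * s^2)

Checking each option against kg / (m * s^2):
  A. kg·m/s²: ✗ does not match
  B. N/m: ✗ does not match
  C. bar: ✓ matches
  D. kg/m²: ✗ does not match
  E. kg/(m·s²): ✓ matches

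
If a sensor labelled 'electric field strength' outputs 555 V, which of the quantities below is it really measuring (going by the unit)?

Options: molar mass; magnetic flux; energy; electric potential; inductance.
electric potential

electric field strength should have units dimensionally equivalent to kg * m / (A * s^3) (e.g. V/m).
The given unit 'V' reduces to kg * m^2 / (A * s^3). Of the listed options, that is the dimensionality of electric potential.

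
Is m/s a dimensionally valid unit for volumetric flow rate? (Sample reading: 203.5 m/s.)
No

volumetric flow rate has SI base units: m^3 / s
m/s does NOT reduce to m^3 / s; a valid unit for volumetric flow rate would be e.g. m³/s.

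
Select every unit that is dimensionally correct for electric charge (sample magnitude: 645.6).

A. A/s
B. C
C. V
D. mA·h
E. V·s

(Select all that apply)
B, D

electric charge has SI base units: A * s

Checking each option against A * s:
  A. A/s: ✗ does not match
  B. C: ✓ matches
  C. V: ✗ does not match
  D. mA·h: ✓ matches
  E. V·s: ✗ does not match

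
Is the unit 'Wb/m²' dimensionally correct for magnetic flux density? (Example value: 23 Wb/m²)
Yes

magnetic flux density has SI base units: kg / (A * s^2)
Wb/m² reduces to the same SI base units, so it is a valid unit for magnetic flux density.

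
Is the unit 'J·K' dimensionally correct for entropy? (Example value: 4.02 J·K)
No

entropy has SI base units: kg * m^2 / (s^2 * K)
J·K does NOT reduce to kg * m^2 / (s^2 * K); a valid unit for entropy would be e.g. J/K.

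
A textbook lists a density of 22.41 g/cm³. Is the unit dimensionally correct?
Yes

density has SI base units: kg / m^3
g/cm³ reduces to the same SI base units, so it is a valid unit for density.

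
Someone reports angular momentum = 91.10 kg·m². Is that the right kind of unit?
No

angular momentum has SI base units: kg * m^2 / s
kg·m² does NOT reduce to kg * m^2 / s; a valid unit for angular momentum would be e.g. kg·m²/s.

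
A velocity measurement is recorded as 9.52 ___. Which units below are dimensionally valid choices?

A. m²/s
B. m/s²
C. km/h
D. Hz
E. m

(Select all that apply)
C

velocity has SI base units: m / s

Checking each option against m / s:
  A. m²/s: ✗ does not match
  B. m/s²: ✗ does not match
  C. km/h: ✓ matches
  D. Hz: ✗ does not match
  E. m: ✗ does not match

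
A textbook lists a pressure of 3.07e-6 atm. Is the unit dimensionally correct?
Yes

pressure has SI base units: kg / (m * s^2)
atm reduces to the same SI base units, so it is a valid unit for pressure.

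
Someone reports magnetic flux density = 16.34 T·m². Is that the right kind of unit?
No

magnetic flux density has SI base units: kg / (A * s^2)
T·m² does NOT reduce to kg / (A * s^2); a valid unit for magnetic flux density would be e.g. T.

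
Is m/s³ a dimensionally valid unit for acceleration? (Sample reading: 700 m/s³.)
No

acceleration has SI base units: m / s^2
m/s³ does NOT reduce to m / s^2; a valid unit for acceleration would be e.g. m/s².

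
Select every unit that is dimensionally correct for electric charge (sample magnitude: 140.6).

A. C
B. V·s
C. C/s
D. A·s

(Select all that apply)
A, D

electric charge has SI base units: A * s

Checking each option against A * s:
  A. C: ✓ matches
  B. V·s: ✗ does not match
  C. C/s: ✗ does not match
  D. A·s: ✓ matches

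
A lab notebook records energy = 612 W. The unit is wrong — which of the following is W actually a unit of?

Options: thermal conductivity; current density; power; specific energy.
power

energy should have units dimensionally equivalent to kg * m^2 / s^2 (e.g. J).
The given unit 'W' reduces to kg * m^2 / s^3. Of the listed options, that is the dimensionality of power.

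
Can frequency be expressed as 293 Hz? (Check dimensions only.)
Yes

frequency has SI base units: 1 / s
Hz reduces to the same SI base units, so it is a valid unit for frequency.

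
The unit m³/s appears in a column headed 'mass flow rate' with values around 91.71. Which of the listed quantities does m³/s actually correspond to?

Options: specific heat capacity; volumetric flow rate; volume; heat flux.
volumetric flow rate

mass flow rate should have units dimensionally equivalent to kg / s (e.g. kg/s).
The given unit 'm³/s' reduces to m^3 / s. Of the listed options, that is the dimensionality of volumetric flow rate.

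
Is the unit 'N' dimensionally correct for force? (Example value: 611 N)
Yes

force has SI base units: kg * m / s^2
N reduces to the same SI base units, so it is a valid unit for force.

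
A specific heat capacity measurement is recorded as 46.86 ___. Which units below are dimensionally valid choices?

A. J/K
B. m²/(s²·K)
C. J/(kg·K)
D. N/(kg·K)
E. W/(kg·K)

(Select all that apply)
B, C

specific heat capacity has SI base units: m^2 / (s^2 * K)

Checking each option against m^2 / (s^2 * K):
  A. J/K: ✗ does not match
  B. m²/(s²·K): ✓ matches
  C. J/(kg·K): ✓ matches
  D. N/(kg·K): ✗ does not match
  E. W/(kg·K): ✗ does not match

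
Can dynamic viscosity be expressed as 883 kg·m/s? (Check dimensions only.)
No

dynamic viscosity has SI base units: kg / (m * s)
kg·m/s does NOT reduce to kg / (m * s); a valid unit for dynamic viscosity would be e.g. Pa·s.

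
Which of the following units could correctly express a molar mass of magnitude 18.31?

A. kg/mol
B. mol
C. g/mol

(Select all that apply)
A, C

molar mass has SI base units: kg / mol

Checking each option against kg / mol:
  A. kg/mol: ✓ matches
  B. mol: ✗ does not match
  C. g/mol: ✓ matches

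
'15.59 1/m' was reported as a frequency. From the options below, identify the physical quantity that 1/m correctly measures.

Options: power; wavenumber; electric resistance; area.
wavenumber

frequency should have units dimensionally equivalent to 1 / s (e.g. Hz).
The given unit '1/m' reduces to 1 / m. Of the listed options, that is the dimensionality of wavenumber.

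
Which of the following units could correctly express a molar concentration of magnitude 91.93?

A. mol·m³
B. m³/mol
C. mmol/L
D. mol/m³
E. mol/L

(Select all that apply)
C, D, E

molar concentration has SI base units: mol / m^3

Checking each option against mol / m^3:
  A. mol·m³: ✗ does not match
  B. m³/mol: ✗ does not match
  C. mmol/L: ✓ matches
  D. mol/m³: ✓ matches
  E. mol/L: ✓ matches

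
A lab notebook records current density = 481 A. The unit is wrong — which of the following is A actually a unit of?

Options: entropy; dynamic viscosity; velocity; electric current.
electric current

current density should have units dimensionally equivalent to A / m^2 (e.g. A/m²).
The given unit 'A' reduces to A. Of the listed options, that is the dimensionality of electric current.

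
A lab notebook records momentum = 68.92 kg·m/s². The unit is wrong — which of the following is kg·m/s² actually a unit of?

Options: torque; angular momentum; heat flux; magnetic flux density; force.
force

momentum should have units dimensionally equivalent to kg * m / s (e.g. kg·m/s).
The given unit 'kg·m/s²' reduces to kg * m / s^2. Of the listed options, that is the dimensionality of force.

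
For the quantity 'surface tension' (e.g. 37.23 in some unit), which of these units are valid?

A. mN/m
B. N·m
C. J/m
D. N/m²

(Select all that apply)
A

surface tension has SI base units: kg / s^2

Checking each option against kg / s^2:
  A. mN/m: ✓ matches
  B. N·m: ✗ does not match
  C. J/m: ✗ does not match
  D. N/m²: ✗ does not match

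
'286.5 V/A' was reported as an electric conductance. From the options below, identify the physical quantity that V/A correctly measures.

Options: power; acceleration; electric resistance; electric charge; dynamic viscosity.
electric resistance

electric conductance should have units dimensionally equivalent to A^2 * s^3 / (kg * m^2) (e.g. S).
The given unit 'V/A' reduces to kg * m^2 / (A^2 * s^3). Of the listed options, that is the dimensionality of electric resistance.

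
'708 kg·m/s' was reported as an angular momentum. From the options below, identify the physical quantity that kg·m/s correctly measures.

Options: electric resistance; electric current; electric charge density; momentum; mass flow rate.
momentum

angular momentum should have units dimensionally equivalent to kg * m^2 / s (e.g. kg·m²/s).
The given unit 'kg·m/s' reduces to kg * m / s. Of the listed options, that is the dimensionality of momentum.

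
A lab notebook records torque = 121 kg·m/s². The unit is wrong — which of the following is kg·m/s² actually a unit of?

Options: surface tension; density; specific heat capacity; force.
force

torque should have units dimensionally equivalent to kg * m^2 / s^2 (e.g. N·m).
The given unit 'kg·m/s²' reduces to kg * m / s^2. Of the listed options, that is the dimensionality of force.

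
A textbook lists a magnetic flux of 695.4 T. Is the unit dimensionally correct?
No

magnetic flux has SI base units: kg * m^2 / (A * s^2)
T does NOT reduce to kg * m^2 / (A * s^2); a valid unit for magnetic flux would be e.g. Wb.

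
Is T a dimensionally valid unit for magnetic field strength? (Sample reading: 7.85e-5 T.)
No

magnetic field strength has SI base units: A / m
T does NOT reduce to A / m; a valid unit for magnetic field strength would be e.g. A/m.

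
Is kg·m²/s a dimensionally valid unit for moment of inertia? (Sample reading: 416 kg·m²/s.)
No

moment of inertia has SI base units: kg * m^2
kg·m²/s does NOT reduce to kg * m^2; a valid unit for moment of inertia would be e.g. kg·m².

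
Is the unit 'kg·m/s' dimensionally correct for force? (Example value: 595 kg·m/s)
No

force has SI base units: kg * m / s^2
kg·m/s does NOT reduce to kg * m / s^2; a valid unit for force would be e.g. N.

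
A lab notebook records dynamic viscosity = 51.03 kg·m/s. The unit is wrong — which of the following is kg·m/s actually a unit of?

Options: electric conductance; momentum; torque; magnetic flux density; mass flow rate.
momentum

dynamic viscosity should have units dimensionally equivalent to kg / (m * s) (e.g. Pa·s).
The given unit 'kg·m/s' reduces to kg * m / s. Of the listed options, that is the dimensionality of momentum.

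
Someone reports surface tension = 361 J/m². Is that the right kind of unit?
Yes

surface tension has SI base units: kg / s^2
J/m² reduces to the same SI base units, so it is a valid unit for surface tension.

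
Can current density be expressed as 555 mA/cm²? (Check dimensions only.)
Yes

current density has SI base units: A / m^2
mA/cm² reduces to the same SI base units, so it is a valid unit for current density.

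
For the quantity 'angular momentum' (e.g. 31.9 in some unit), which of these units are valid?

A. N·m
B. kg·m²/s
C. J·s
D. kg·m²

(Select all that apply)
B, C

angular momentum has SI base units: kg * m^2 / s

Checking each option against kg * m^2 / s:
  A. N·m: ✗ does not match
  B. kg·m²/s: ✓ matches
  C. J·s: ✓ matches
  D. kg·m²: ✗ does not match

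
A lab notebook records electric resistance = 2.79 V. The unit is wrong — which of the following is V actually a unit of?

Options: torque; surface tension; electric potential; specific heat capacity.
electric potential

electric resistance should have units dimensionally equivalent to kg * m^2 / (A^2 * s^3) (e.g. Ω).
The given unit 'V' reduces to kg * m^2 / (A * s^3). Of the listed options, that is the dimensionality of electric potential.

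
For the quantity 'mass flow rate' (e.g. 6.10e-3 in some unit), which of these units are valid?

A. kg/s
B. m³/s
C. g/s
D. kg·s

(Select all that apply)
A, C

mass flow rate has SI base units: kg / s

Checking each option against kg / s:
  A. kg/s: ✓ matches
  B. m³/s: ✗ does not match
  C. g/s: ✓ matches
  D. kg·s: ✗ does not match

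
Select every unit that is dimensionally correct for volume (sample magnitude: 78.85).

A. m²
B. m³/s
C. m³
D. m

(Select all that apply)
C

volume has SI base units: m^3

Checking each option against m^3:
  A. m²: ✗ does not match
  B. m³/s: ✗ does not match
  C. m³: ✓ matches
  D. m: ✗ does not match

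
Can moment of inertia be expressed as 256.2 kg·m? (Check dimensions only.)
No

moment of inertia has SI base units: kg * m^2
kg·m does NOT reduce to kg * m^2; a valid unit for moment of inertia would be e.g. kg·m².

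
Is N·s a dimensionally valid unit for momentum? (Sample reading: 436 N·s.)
Yes

momentum has SI base units: kg * m / s
N·s reduces to the same SI base units, so it is a valid unit for momentum.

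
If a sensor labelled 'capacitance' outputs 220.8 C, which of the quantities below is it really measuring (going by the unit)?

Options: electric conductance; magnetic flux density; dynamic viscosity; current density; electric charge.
electric charge

capacitance should have units dimensionally equivalent to A^2 * s^4 / (kg * m^2) (e.g. F).
The given unit 'C' reduces to A * s. Of the listed options, that is the dimensionality of electric charge.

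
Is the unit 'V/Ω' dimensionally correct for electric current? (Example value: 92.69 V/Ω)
Yes

electric current has SI base units: A
V/Ω reduces to the same SI base units, so it is a valid unit for electric current.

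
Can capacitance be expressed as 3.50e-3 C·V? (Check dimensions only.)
No

capacitance has SI base units: A^2 * s^4 / (kg * m^2)
C·V does NOT reduce to A^2 * s^4 / (kg * m^2); a valid unit for capacitance would be e.g. F.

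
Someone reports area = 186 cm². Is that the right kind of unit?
Yes

area has SI base units: m^2
cm² reduces to the same SI base units, so it is a valid unit for area.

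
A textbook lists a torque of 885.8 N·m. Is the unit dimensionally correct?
Yes

torque has SI base units: kg * m^2 / s^2
N·m reduces to the same SI base units, so it is a valid unit for torque.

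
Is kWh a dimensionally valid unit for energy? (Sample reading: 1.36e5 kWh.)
Yes

energy has SI base units: kg * m^2 / s^2
kWh reduces to the same SI base units, so it is a valid unit for energy.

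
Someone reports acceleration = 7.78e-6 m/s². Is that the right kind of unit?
Yes

acceleration has SI base units: m / s^2
m/s² reduces to the same SI base units, so it is a valid unit for acceleration.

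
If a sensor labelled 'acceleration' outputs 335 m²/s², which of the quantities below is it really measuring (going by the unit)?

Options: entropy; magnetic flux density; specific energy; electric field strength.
specific energy

acceleration should have units dimensionally equivalent to m / s^2 (e.g. m/s²).
The given unit 'm²/s²' reduces to m^2 / s^2. Of the listed options, that is the dimensionality of specific energy.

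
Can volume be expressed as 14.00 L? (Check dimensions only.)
Yes

volume has SI base units: m^3
L reduces to the same SI base units, so it is a valid unit for volume.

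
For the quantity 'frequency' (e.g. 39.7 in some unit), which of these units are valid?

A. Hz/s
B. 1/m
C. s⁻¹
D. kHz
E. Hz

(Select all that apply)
C, D, E

frequency has SI base units: 1 / s

Checking each option against 1 / s:
  A. Hz/s: ✗ does not match
  B. 1/m: ✗ does not match
  C. s⁻¹: ✓ matches
  D. kHz: ✓ matches
  E. Hz: ✓ matches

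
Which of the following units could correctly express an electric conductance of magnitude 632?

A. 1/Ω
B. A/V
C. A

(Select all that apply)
A, B

electric conductance has SI base units: A^2 * s^3 / (kg * m^2)

Checking each option against A^2 * s^3 / (kg * m^2):
  A. 1/Ω: ✓ matches
  B. A/V: ✓ matches
  C. A: ✗ does not match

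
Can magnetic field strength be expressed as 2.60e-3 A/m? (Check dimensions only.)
Yes

magnetic field strength has SI base units: A / m
A/m reduces to the same SI base units, so it is a valid unit for magnetic field strength.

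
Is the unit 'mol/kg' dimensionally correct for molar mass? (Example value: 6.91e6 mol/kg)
No

molar mass has SI base units: kg / mol
mol/kg does NOT reduce to kg / mol; a valid unit for molar mass would be e.g. kg/mol.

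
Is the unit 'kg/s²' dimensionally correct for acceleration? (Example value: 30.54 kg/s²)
No

acceleration has SI base units: m / s^2
kg/s² does NOT reduce to m / s^2; a valid unit for acceleration would be e.g. m/s².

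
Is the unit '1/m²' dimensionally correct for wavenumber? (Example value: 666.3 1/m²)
No

wavenumber has SI base units: 1 / m
1/m² does NOT reduce to 1 / m; a valid unit for wavenumber would be e.g. 1/m.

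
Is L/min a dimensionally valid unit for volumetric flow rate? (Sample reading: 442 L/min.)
Yes

volumetric flow rate has SI base units: m^3 / s
L/min reduces to the same SI base units, so it is a valid unit for volumetric flow rate.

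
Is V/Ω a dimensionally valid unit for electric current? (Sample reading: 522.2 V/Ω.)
Yes

electric current has SI base units: A
V/Ω reduces to the same SI base units, so it is a valid unit for electric current.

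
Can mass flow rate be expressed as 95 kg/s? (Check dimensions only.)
Yes

mass flow rate has SI base units: kg / s
kg/s reduces to the same SI base units, so it is a valid unit for mass flow rate.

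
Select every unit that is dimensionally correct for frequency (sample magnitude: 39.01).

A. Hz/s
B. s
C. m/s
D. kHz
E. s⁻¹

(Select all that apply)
D, E

frequency has SI base units: 1 / s

Checking each option against 1 / s:
  A. Hz/s: ✗ does not match
  B. s: ✗ does not match
  C. m/s: ✗ does not match
  D. kHz: ✓ matches
  E. s⁻¹: ✓ matches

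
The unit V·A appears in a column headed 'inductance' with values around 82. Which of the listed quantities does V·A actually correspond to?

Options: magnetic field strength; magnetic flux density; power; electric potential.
power

inductance should have units dimensionally equivalent to kg * m^2 / (A^2 * s^2) (e.g. H).
The given unit 'V·A' reduces to kg * m^2 / s^3. Of the listed options, that is the dimensionality of power.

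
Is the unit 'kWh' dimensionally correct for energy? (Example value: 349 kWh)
Yes

energy has SI base units: kg * m^2 / s^2
kWh reduces to the same SI base units, so it is a valid unit for energy.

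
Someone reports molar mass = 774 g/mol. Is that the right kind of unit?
Yes

molar mass has SI base units: kg / mol
g/mol reduces to the same SI base units, so it is a valid unit for molar mass.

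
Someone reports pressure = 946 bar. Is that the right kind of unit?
Yes

pressure has SI base units: kg / (m * s^2)
bar reduces to the same SI base units, so it is a valid unit for pressure.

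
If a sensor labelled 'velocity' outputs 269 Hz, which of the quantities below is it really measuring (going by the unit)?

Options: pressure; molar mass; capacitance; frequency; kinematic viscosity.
frequency

velocity should have units dimensionally equivalent to m / s (e.g. m/s).
The given unit 'Hz' reduces to 1 / s. Of the listed options, that is the dimensionality of frequency.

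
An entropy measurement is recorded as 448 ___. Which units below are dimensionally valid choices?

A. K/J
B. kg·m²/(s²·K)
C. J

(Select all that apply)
B

entropy has SI base units: kg * m^2 / (s^2 * K)

Checking each option against kg * m^2 / (s^2 * K):
  A. K/J: ✗ does not match
  B. kg·m²/(s²·K): ✓ matches
  C. J: ✗ does not match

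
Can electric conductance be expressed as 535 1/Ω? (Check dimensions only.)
Yes

electric conductance has SI base units: A^2 * s^3 / (kg * m^2)
1/Ω reduces to the same SI base units, so it is a valid unit for electric conductance.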